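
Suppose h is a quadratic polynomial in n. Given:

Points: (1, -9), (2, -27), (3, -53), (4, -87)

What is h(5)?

-129

First differences: -18, -26, -34. Second differences: -8, -8.
Level-2 differences are constant, so h has degree 2.
Fitting a degree-2 polynomial gives h(n) = -4n² - 6n + 1.
Then h(5) = -129.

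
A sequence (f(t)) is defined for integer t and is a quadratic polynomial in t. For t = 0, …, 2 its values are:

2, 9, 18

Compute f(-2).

Write f(t) = at² + bt + c; the 3 given values yield a linear system in the 3 coefficients.
Solving, f(t) = t² + 6t + 2.
Then f(-2) = -6.

-6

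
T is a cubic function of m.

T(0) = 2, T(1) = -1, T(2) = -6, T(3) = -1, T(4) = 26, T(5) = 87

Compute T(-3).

Write T(m) = am³ + bm² + cm + d; the 6 given values yield a linear system in the 4 coefficients.
Solving, T(m) = 2m³ - 7m² + 2m + 2.
Then T(-3) = -121.

-121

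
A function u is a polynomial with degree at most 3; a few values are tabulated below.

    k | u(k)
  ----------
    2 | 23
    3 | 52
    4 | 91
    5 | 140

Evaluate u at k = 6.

199

Write u(k) = ak³ + bk² + ck + d; the 4 given values yield a linear system in the 4 coefficients.
Solving, the leading coefficient vanishes, and u(k) = 5k² + 4k - 5.
Then u(6) = 199.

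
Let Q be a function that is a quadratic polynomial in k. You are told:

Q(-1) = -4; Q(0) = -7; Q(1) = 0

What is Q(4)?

Write Q(k) = ak² + bk + c; the 3 given values yield a linear system in the 3 coefficients.
Solving, Q(k) = 5k² + 2k - 7.
Then Q(4) = 81.

81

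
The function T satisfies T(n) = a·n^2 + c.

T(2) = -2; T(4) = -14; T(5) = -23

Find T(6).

From T(2) = -2 and T(4) = -14: 4a + c = -2 and 16a + c = -14.
Subtracting: 12a = -12, so a = -1; then c = -2 − (-1)·4 = 2.
So T(n) = -1n² + 2, and T(6) = -34.

-34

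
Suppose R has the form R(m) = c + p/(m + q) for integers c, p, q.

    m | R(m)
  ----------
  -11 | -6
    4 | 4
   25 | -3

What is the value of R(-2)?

(R(m) − c)(m + q) = p for each data point; the three points give a linear system in c and q, then p follows.
Solving: c = -4, q = -1, p = 24, so R(m) = -4 + 24/(m − 1).
Then R(-2) = -4 + 24/(-3) = -12.

-12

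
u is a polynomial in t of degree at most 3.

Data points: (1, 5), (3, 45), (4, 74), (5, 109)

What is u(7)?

197

Write u(t) = at³ + bt² + ct + d; the 4 given values yield a linear system in the 4 coefficients.
Solving, the leading coefficient vanishes, and u(t) = 3t² + 8t - 6.
Then u(7) = 197.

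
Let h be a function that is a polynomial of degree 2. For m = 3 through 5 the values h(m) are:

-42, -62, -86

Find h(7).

Write h(m) = am² + bm + c; the 3 given values yield a linear system in the 3 coefficients.
Solving, h(m) = -2m² - 6m - 6.
Then h(7) = -146.

-146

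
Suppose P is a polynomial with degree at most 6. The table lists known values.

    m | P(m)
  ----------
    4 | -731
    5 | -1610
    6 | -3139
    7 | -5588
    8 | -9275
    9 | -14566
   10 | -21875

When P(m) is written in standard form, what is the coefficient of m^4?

-2

First differences: -879, -1529, -2449, -3687, -5291, -7309. Second differences: -650, -920, -1238, -1604, -2018. Third differences: -270, -318, -366, -414. Fourth differences: -48, -48, -48.
Level-4 differences are constant, so P has degree 4.
Fitting a degree-4 polynomial gives P(m) = -2m^4 - m³ - 8m² - 8m + 5.
The coefficient of m^4 is -2.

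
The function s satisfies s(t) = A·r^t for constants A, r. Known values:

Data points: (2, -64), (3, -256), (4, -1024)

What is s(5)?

Consecutive ratio: -256/(-64) = 4, and -1024/(-256) = 4, so r = 4.
Then A·4^2 = -64 gives A = -4, and s(t) = -4·4^t.
s(5) = -4·4^5 = -4096.

-4096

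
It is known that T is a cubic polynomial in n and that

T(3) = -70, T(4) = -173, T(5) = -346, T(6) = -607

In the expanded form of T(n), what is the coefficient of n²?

1

Write T(n) = an³ + bn² + cn + d; the 4 given values yield a linear system in the 4 coefficients.
Solving, T(n) = -3n³ + n² + n - 1.
The coefficient of n² is 1.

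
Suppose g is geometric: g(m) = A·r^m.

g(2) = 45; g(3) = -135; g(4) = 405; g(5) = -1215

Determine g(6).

3645

Consecutive ratio: -135/45 = -3, and 405/(-135) = -3, so r = -3.
Then A·(-3)^2 = 45 gives A = 5, and g(m) = 5·(-3)^m.
g(6) = 5·(-3)^6 = 3645.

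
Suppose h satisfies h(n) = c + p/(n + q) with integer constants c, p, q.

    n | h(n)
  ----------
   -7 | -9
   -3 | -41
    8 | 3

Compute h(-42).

(h(n) − c)(n + q) = p for each data point; the three points give a linear system in c and q, then p follows.
Solving: c = -1, q = 2, p = 40, so h(n) = -1 + 40/(n + 2).
Then h(-42) = -1 + 40/(-40) = -2.

-2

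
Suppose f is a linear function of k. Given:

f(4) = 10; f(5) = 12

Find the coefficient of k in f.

Write f(k) = ak + b; the 2 given values yield a linear system in the 2 coefficients.
Solving, f(k) = 2k + 2.
The coefficient of k is 2.

2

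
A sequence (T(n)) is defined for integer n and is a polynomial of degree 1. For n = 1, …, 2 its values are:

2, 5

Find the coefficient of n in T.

Write T(n) = an + b; the 2 given values yield a linear system in the 2 coefficients.
Solving, T(n) = 3n - 1.
The coefficient of n is 3.

3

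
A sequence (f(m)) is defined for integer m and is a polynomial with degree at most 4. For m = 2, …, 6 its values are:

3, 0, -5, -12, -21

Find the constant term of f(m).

First differences: -3, -5, -7, -9. Second differences: -2, -2, -2.
Level-2 differences are constant, so f has degree 2.
Fitting a degree-2 polynomial gives f(m) = -m² + 2m + 3.
The constant term is f(0) = 3.

3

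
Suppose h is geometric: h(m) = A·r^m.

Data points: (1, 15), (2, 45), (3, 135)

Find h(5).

Consecutive ratio: 45/15 = 3, and 135/45 = 3, so r = 3.
Then A·3^1 = 15 gives A = 5, and h(m) = 5·3^m.
h(5) = 5·3^5 = 1215.

1215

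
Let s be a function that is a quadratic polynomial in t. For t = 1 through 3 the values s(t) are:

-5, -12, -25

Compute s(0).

Write s(t) = at² + bt + c; the 3 given values yield a linear system in the 3 coefficients.
Solving, s(t) = -3t² + 2t - 4.
Then s(0) = -4.

-4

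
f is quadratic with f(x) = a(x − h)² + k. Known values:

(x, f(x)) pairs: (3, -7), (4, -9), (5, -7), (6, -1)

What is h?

4

First differences -2, 2, 6; second difference 4 = 2a, so a = 2.
Expanding, the x-coefficient is −2ah = -4h; matching it to the data gives h = 4, and then k = -9.
So f(x) = 2(x − 4)² − 9.
Hence h = 4.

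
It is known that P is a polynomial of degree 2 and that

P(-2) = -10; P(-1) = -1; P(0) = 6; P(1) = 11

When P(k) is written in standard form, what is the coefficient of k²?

-1

First differences: 9, 7, 5. Second differences: -2, -2.
Level-2 differences are constant, so P has degree 2.
Fitting a degree-2 polynomial gives P(k) = -k² + 6k + 6.
The coefficient of k² is -1.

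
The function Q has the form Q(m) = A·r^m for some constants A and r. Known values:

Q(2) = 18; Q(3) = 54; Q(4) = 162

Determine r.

3

Consecutive ratio: 54/18 = 3, and 162/54 = 3, so r = 3.
Then A·3^2 = 18 gives A = 2, and Q(m) = 2·3^m.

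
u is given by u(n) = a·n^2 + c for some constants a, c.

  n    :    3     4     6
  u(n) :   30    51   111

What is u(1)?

From u(3) = 30 and u(4) = 51: 9a + c = 30 and 16a + c = 51.
Subtracting: 7a = 21, so a = 3; then c = 30 − 3·9 = 3.
So u(n) = 3n² + 3, and u(1) = 6.

6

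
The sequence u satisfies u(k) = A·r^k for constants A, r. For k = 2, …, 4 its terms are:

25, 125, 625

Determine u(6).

15625

Consecutive ratio: 125/25 = 5, and 625/125 = 5, so r = 5.
Then A·5^2 = 25 gives A = 1, and u(k) = 1·5^k.
u(6) = 1·5^6 = 15625.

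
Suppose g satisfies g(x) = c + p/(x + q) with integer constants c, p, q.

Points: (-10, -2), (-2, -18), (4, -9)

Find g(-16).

(g(x) − c)(x + q) = p for each data point; the three points give a linear system in c and q, then p follows.
Solving: c = -6, q = 4, p = -24, so g(x) = -6 − 24/(x + 4).
Then g(-16) = -6 − 24/(-12) = -4.

-4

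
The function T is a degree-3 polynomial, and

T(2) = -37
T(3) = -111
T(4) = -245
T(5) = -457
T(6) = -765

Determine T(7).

First differences: -74, -134, -212, -308. Second differences: -60, -78, -96. Third differences: -18, -18.
Level-3 differences are constant, so T has degree 3.
Fitting a degree-3 polynomial gives T(m) = -3m³ - 3m² - 2m + 3.
Then T(7) = -1187.

-1187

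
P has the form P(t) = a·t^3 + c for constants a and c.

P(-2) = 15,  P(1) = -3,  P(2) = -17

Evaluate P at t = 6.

-433

From P(-2) = 15 and P(1) = -3: -8a + c = 15 and 1a + c = -3.
Subtracting: 9a = -18, so a = -2; then c = 15 − (-2)·(-8) = -1.
So P(t) = -2t³ − 1, and P(6) = -433.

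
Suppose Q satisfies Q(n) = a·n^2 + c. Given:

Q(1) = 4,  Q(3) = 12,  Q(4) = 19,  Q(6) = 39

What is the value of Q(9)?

From Q(1) = 4 and Q(3) = 12: 1a + c = 4 and 9a + c = 12.
Subtracting: 8a = 8, so a = 1; then c = 4 − 1·1 = 3.
So Q(n) = 1n² + 3, and Q(9) = 84.

84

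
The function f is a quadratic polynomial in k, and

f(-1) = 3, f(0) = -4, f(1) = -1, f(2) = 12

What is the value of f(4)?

68

First differences: -7, 3, 13. Second differences: 10, 10.
Level-2 differences are constant, so f has degree 2.
Fitting a degree-2 polynomial gives f(k) = 5k² - 2k - 4.
Then f(4) = 68.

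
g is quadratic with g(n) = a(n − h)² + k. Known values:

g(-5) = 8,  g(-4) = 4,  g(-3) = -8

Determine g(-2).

-28

First differences -4, -12; second difference -8 = 2a, so a = -4.
Expanding, the n-coefficient is −2ah = 8h; matching it to the data gives h = -5, and then k = 8.
So g(n) = -4(n + 5)² + 8.
g(-2) = -4·3² + 8 = -28.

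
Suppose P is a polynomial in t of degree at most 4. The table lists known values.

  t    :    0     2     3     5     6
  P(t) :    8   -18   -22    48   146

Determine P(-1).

Write P(t) = at^4 + bt³ + ct² + dt + e; the 5 given values yield a linear system in the 5 coefficients.
Solving, the leading coefficient vanishes, and P(t) = 2t³ - 7t² - 7t + 8.
Then P(-1) = 6.

6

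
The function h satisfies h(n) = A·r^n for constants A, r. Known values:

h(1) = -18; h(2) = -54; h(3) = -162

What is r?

Consecutive ratio: -54/(-18) = 3, and -162/(-54) = 3, so r = 3.
Then A·3^1 = -18 gives A = -6, and h(n) = -6·3^n.

3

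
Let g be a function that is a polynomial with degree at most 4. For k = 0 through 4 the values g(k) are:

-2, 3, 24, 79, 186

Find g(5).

First differences: 5, 21, 55, 107. Second differences: 16, 34, 52. Third differences: 18, 18.
Level-3 differences are constant, so g has degree 3.
Fitting a degree-3 polynomial gives g(k) = 3k³ - k² + 3k - 2.
Then g(5) = 363.

363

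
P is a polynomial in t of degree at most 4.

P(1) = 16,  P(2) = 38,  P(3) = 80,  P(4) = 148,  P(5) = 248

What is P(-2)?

Write P(t) = at^4 + bt³ + ct² + dt + e; the 5 given values yield a linear system in the 5 coefficients.
Solving, the leading coefficient vanishes, and P(t) = t³ + 4t² + 3t + 8.
Then P(-2) = 10.

10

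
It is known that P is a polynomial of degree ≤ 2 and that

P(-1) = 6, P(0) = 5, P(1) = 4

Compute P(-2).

Write P(m) = am² + bm + c; the 3 given values yield a linear system in the 3 coefficients.
Solving, the leading coefficient vanishes, and P(m) = -m + 5.
Then P(-2) = 7.

7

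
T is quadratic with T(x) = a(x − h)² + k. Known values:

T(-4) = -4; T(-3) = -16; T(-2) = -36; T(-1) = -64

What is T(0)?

First differences -12, -20, -28; second difference -8 = 2a, so a = -4.
Expanding, the x-coefficient is −2ah = 8h; matching it to the data gives h = -5, and then k = 0.
So T(x) = -4(x + 5)² + 0.
T(0) = -4·5² + 0 = -100.

-100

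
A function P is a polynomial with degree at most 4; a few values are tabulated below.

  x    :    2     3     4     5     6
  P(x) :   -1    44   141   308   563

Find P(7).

Write P(x) = ax^4 + bx³ + cx² + dx + e; the 5 given values yield a linear system in the 5 coefficients.
Solving, the leading coefficient vanishes, and P(x) = 3x³ - x² - 7x - 7.
Then P(7) = 924.

924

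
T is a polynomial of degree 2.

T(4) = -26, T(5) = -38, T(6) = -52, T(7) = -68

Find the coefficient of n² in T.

-1

First differences: -12, -14, -16. Second differences: -2, -2.
Level-2 differences are constant, so T has degree 2.
Fitting a degree-2 polynomial gives T(n) = -n² - 3n + 2.
The coefficient of n² is -1.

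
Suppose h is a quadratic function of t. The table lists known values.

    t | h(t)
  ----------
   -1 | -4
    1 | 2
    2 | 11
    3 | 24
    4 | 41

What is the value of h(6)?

Write h(t) = at² + bt + c; the 5 given values yield a linear system in the 3 coefficients.
Solving, h(t) = 2t² + 3t - 3.
Then h(6) = 87.

87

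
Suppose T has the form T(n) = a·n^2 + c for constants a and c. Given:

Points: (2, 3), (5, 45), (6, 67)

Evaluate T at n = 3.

From T(2) = 3 and T(5) = 45: 4a + c = 3 and 25a + c = 45.
Subtracting: 21a = 42, so a = 2; then c = 3 − 2·4 = -5.
So T(n) = 2n² − 5, and T(3) = 13.

13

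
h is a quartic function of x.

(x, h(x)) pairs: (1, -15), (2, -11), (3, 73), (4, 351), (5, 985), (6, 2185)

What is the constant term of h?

-5

First differences: 4, 84, 278, 634, 1200. Second differences: 80, 194, 356, 566. Third differences: 114, 162, 210. Fourth differences: 48, 48.
Level-4 differences are constant, so h has degree 4.
Fitting a degree-4 polynomial gives h(x) = 2x^4 - x³ - 4x² - 7x - 5.
The constant term is h(0) = -5.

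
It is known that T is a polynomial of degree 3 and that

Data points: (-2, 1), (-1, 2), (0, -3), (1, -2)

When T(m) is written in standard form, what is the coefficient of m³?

2

Write T(m) = am³ + bm² + cm + d; the 4 given values yield a linear system in the 4 coefficients.
Solving, T(m) = 2m³ + 3m² - 4m - 3.
The coefficient of m³ is 2.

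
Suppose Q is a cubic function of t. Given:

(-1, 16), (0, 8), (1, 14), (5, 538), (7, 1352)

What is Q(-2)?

Write Q(t) = at³ + bt² + ct + d; the 5 given values yield a linear system in the 4 coefficients.
Solving, Q(t) = 3t³ + 7t² - 4t + 8.
Then Q(-2) = 20.

20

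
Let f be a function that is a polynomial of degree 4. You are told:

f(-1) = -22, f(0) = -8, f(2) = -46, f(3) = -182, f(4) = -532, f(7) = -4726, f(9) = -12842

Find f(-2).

-82

Write f(k) = ak^4 + bk³ + ck² + dk + e; the 7 given values yield a linear system in the 5 coefficients.
Solving, f(k) = -2k^4 + k³ - 6k² + 5k - 8.
Then f(-2) = -82.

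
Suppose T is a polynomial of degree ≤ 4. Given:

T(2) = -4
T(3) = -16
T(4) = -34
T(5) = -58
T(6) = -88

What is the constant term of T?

2

Write T(x) = ax^4 + bx³ + cx² + dx + e; the 5 given values yield a linear system in the 5 coefficients.
Solving, the top 2 coefficients vanish, and T(x) = -3x² + 3x + 2.
The constant term is T(0) = 2.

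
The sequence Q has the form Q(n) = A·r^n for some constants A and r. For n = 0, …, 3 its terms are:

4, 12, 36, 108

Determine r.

3

Consecutive ratio: 12/4 = 3, and 36/12 = 3, so r = 3.
Then A·3^0 = 4 gives A = 4, and Q(n) = 4·3^n.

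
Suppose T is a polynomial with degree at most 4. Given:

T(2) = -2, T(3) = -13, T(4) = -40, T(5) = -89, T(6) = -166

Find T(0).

First differences: -11, -27, -49, -77. Second differences: -16, -22, -28. Third differences: -6, -6.
Level-3 differences are constant, so T has degree 3.
Fitting a degree-3 polynomial gives T(k) = -k³ + k² + 3k - 4.
Then T(0) = -4.

-4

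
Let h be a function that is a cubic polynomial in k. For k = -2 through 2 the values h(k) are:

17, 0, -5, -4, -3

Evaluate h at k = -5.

200

First differences: -17, -5, 1, 1. Second differences: 12, 6, 0. Third differences: -6, -6.
Level-3 differences are constant, so h has degree 3.
Fitting a degree-3 polynomial gives h(k) = -k³ + 3k² - k - 5.
Then h(-5) = 200.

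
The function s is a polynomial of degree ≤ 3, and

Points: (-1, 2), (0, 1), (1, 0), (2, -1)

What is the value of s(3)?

-2

Write s(m) = am³ + bm² + cm + d; the 4 given values yield a linear system in the 4 coefficients.
Solving, the top 2 coefficients vanish, and s(m) = -m + 1.
Then s(3) = -2.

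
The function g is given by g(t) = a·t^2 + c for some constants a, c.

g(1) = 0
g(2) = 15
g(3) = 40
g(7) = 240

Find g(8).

315

From g(1) = 0 and g(2) = 15: 1a + c = 0 and 4a + c = 15.
Subtracting: 3a = 15, so a = 5; then c = 0 − 5·1 = -5.
So g(t) = 5t² − 5, and g(8) = 315.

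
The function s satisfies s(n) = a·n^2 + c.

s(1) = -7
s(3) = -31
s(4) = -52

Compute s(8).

-196

From s(1) = -7 and s(3) = -31: 1a + c = -7 and 9a + c = -31.
Subtracting: 8a = -24, so a = -3; then c = -7 − (-3)·1 = -4.
So s(n) = -3n² − 4, and s(8) = -196.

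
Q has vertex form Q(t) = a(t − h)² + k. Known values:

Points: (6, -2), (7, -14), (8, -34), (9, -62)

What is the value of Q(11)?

First differences -12, -20, -28; second difference -8 = 2a, so a = -4.
Expanding, the t-coefficient is −2ah = 8h; matching it to the data gives h = 5, and then k = 2.
So Q(t) = -4(t − 5)² + 2.
Q(11) = -4·6² + 2 = -142.

-142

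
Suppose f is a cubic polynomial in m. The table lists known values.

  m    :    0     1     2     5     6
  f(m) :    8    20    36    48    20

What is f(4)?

Write f(m) = am³ + bm² + cm + d; the 5 given values yield a linear system in the 4 coefficients.
Solving, f(m) = -m³ + 5m² + 8m + 8.
Then f(4) = 56.

56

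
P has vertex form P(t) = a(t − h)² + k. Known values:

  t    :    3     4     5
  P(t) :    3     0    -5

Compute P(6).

First differences -3, -5; second difference -2 = 2a, so a = -1.
Expanding, the t-coefficient is −2ah = 2h; matching it to the data gives h = 2, and then k = 4.
So P(t) = -1(t − 2)² + 4.
P(6) = -1·4² + 4 = -12.

-12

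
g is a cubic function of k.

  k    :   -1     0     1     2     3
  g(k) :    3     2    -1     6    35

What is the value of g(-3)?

First differences: -1, -3, 7, 29. Second differences: -2, 10, 22. Third differences: 12, 12.
Level-3 differences are constant, so g has degree 3.
Fitting a degree-3 polynomial gives g(k) = 2k³ - k² - 4k + 2.
Then g(-3) = -49.

-49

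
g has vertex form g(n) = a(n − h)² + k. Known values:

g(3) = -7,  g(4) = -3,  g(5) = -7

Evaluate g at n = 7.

-39

First differences 4, -4; second difference -8 = 2a, so a = -4.
Expanding, the n-coefficient is −2ah = 8h; matching it to the data gives h = 4, and then k = -3.
So g(n) = -4(n − 4)² − 3.
g(7) = -4·3² − 3 = -39.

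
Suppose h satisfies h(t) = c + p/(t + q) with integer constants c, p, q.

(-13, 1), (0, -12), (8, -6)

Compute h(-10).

(h(t) − c)(t + q) = p for each data point; the three points give a linear system in c and q, then p follows.
Solving: c = -3, q = 4, p = -36, so h(t) = -3 − 36/(t + 4).
Then h(-10) = -3 − 36/(-6) = 3.

3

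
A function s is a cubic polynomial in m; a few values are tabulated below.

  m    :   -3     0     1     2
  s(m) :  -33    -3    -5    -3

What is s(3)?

Write s(m) = am³ + bm² + cm + d; the 4 given values yield a linear system in the 4 coefficients.
Solving, s(m) = m³ - m² - 2m - 3.
Then s(3) = 9.

9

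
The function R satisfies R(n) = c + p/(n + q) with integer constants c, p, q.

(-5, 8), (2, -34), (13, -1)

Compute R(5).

(R(n) − c)(n + q) = p for each data point; the three points give a linear system in c and q, then p follows.
Solving: c = 2, q = -1, p = -36, so R(n) = 2 − 36/(n − 1).
Then R(5) = 2 − 36/4 = -7.

-7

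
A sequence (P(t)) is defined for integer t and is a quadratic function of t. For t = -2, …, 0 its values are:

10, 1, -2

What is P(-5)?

73

Write P(t) = at² + bt + c; the 3 given values yield a linear system in the 3 coefficients.
Solving, P(t) = 3t² - 2.
Then P(-5) = 73.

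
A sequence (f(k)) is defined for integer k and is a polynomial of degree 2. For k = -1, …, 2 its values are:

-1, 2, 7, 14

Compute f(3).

23

First differences: 3, 5, 7. Second differences: 2, 2.
Level-2 differences are constant, so f has degree 2.
Extending the table by one column gives the next first difference 9, so f(3) = 14 + 9 = 23.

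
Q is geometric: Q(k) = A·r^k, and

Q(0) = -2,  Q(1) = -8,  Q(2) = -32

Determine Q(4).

Consecutive ratio: -8/(-2) = 4, and -32/(-8) = 4, so r = 4.
Then A·4^0 = -2 gives A = -2, and Q(k) = -2·4^k.
Q(4) = -2·4^4 = -512.

-512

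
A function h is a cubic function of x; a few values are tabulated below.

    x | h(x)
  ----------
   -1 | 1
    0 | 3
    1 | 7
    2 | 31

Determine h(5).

403

Write h(x) = ax³ + bx² + cx + d; the 4 given values yield a linear system in the 4 coefficients.
Solving, h(x) = 3x³ + x² + 3.
Then h(5) = 403.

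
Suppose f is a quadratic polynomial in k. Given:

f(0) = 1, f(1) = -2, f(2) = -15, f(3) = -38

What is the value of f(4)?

-71

First differences: -3, -13, -23. Second differences: -10, -10.
Level-2 differences are constant, so f has degree 2.
Fitting a degree-2 polynomial gives f(k) = -5k² + 2k + 1.
Then f(4) = -71.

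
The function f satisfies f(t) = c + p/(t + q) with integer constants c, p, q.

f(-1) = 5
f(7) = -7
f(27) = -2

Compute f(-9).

1

(f(t) − c)(t + q) = p for each data point; the three points give a linear system in c and q, then p follows.
Solving: c = -1, q = -3, p = -24, so f(t) = -1 − 24/(t − 3).
Then f(-9) = -1 − 24/(-12) = 1.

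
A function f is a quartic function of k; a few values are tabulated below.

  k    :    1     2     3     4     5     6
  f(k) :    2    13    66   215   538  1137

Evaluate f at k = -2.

41

First differences: 11, 53, 149, 323, 599. Second differences: 42, 96, 174, 276. Third differences: 54, 78, 102. Fourth differences: 24, 24.
Level-4 differences are constant, so f has degree 4.
Fitting a degree-4 polynomial gives f(k) = k^4 - k³ + 2k² - 3k + 3.
Then f(-2) = 41.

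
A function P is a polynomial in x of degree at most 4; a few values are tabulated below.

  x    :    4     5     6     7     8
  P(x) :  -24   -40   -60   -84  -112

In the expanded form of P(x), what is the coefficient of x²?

First differences: -16, -20, -24, -28. Second differences: -4, -4, -4.
Level-2 differences are constant, so P has degree 2.
Fitting a degree-2 polynomial gives P(x) = -2x² + 2x.
The coefficient of x² is -2.

-2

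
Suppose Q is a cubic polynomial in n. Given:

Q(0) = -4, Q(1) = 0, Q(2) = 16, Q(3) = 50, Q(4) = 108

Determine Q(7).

486

Write Q(n) = an³ + bn² + cn + d; the 5 given values yield a linear system in the 4 coefficients.
Solving, Q(n) = n³ + 3n² - 4.
Then Q(7) = 486.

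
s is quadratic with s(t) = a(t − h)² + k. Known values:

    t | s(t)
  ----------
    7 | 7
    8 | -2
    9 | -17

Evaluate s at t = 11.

-65

First differences -9, -15; second difference -6 = 2a, so a = -3.
Expanding, the t-coefficient is −2ah = 6h; matching it to the data gives h = 6, and then k = 10.
So s(t) = -3(t − 6)² + 10.
s(11) = -3·5² + 10 = -65.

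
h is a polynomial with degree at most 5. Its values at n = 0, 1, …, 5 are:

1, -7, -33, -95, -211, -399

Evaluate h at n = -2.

35

First differences: -8, -26, -62, -116, -188. Second differences: -18, -36, -54, -72. Third differences: -18, -18, -18.
Level-3 differences are constant, so h has degree 3.
Fitting a degree-3 polynomial gives h(n) = -3n³ - 5n + 1.
Then h(-2) = 35.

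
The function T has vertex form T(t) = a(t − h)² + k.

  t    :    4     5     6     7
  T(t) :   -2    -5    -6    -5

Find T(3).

3

First differences -3, -1, 1; second difference 2 = 2a, so a = 1.
Expanding, the t-coefficient is −2ah = -2h; matching it to the data gives h = 6, and then k = -6.
So T(t) = 1(t − 6)² − 6.
T(3) = 1·(-3)² − 6 = 3.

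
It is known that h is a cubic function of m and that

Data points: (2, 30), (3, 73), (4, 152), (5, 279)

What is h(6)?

466

Write h(m) = am³ + bm² + cm + d; the 4 given values yield a linear system in the 4 coefficients.
Solving, h(m) = 2m³ + 5m + 4.
Then h(6) = 466.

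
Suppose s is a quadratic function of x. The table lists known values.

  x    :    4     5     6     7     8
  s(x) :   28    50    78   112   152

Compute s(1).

-2

First differences: 22, 28, 34, 40. Second differences: 6, 6, 6.
Level-2 differences are constant, so s has degree 2.
Fitting a degree-2 polynomial gives s(x) = 3x² - 5x.
Then s(1) = -2.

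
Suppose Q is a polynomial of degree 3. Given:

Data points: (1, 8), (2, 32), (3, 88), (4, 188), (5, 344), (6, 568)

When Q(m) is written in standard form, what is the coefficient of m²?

First differences: 24, 56, 100, 156, 224. Second differences: 32, 44, 56, 68. Third differences: 12, 12, 12.
Level-3 differences are constant, so Q has degree 3.
Fitting a degree-3 polynomial gives Q(m) = 2m³ + 4m² - 2m + 4.
The coefficient of m² is 4.

4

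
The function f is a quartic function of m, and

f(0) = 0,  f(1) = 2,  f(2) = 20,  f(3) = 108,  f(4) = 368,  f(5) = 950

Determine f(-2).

68

Write f(m) = am^4 + bm³ + cm² + dm + e; the 6 given values yield a linear system in the 5 coefficients.
Solving, f(m) = 2m^4 - 3m³ + 3m².
Then f(-2) = 68.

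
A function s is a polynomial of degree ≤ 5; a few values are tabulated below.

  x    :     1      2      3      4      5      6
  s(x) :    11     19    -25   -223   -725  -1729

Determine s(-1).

Write s(x) = ax^5 + bx^4 + cx³ + dx² + ex + p; the 6 given values yield a linear system in the 6 coefficients.
Solving, the leading coefficient vanishes, and s(x) = -2x^4 + 3x³ + 6x² - x + 5.
Then s(-1) = 7.

7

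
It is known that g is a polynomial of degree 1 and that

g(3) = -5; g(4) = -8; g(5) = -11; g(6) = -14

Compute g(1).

Write g(k) = ak + b; the 4 given values yield a linear system in the 2 coefficients.
Solving, g(k) = -3k + 4.
Then g(1) = 1.

1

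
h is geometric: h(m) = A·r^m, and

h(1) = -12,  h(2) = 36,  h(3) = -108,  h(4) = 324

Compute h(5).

Consecutive ratio: 36/(-12) = -3, and -108/36 = -3, so r = -3.
Then A·(-3)^1 = -12 gives A = 4, and h(m) = 4·(-3)^m.
h(5) = 4·(-3)^5 = -972.

-972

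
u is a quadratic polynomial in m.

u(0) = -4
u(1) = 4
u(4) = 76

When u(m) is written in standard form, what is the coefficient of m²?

Write u(m) = am² + bm + c; the 3 given values yield a linear system in the 3 coefficients.
Solving, u(m) = 4m² + 4m - 4.
The coefficient of m² is 4.

4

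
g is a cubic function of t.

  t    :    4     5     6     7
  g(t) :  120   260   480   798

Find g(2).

8

Write g(t) = at³ + bt² + ct + d; the 4 given values yield a linear system in the 4 coefficients.
Solving, g(t) = 3t³ - 5t² + 2t.
Then g(2) = 8.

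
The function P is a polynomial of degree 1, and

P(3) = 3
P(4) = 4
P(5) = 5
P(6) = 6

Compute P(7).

Write P(x) = ax + b; the 4 given values yield a linear system in the 2 coefficients.
Solving, P(x) = x.
Then P(7) = 7.

7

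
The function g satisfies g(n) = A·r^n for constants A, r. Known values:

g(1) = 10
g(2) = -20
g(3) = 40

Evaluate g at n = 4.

Consecutive ratio: -20/10 = -2, and 40/(-20) = -2, so r = -2.
Then A·(-2)^1 = 10 gives A = -5, and g(n) = -5·(-2)^n.
g(4) = -5·(-2)^4 = -80.

-80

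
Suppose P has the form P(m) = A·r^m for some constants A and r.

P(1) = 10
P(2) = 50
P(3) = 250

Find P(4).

Consecutive ratio: 50/10 = 5, and 250/50 = 5, so r = 5.
Then A·5^1 = 10 gives A = 2, and P(m) = 2·5^m.
P(4) = 2·5^4 = 1250.

1250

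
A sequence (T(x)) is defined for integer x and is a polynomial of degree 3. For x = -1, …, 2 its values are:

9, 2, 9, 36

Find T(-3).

Write T(x) = ax³ + bx² + cx + d; the 4 given values yield a linear system in the 4 coefficients.
Solving, T(x) = x³ + 7x² - x + 2.
Then T(-3) = 41.

41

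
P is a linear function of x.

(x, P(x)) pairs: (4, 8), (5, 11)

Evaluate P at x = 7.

Write P(x) = ax + b; the 2 given values yield a linear system in the 2 coefficients.
Solving, P(x) = 3x - 4.
Then P(7) = 17.

17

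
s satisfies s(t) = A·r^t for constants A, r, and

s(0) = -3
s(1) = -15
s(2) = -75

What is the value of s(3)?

Consecutive ratio: -15/(-3) = 5, and -75/(-15) = 5, so r = 5.
Then A·5^0 = -3 gives A = -3, and s(t) = -3·5^t.
s(3) = -3·5^3 = -375.

-375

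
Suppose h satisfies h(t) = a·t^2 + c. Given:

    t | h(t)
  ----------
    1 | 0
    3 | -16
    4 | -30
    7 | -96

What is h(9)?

From h(1) = 0 and h(3) = -16: 1a + c = 0 and 9a + c = -16.
Subtracting: 8a = -16, so a = -2; then c = 0 − (-2)·1 = 2.
So h(t) = -2t² + 2, and h(9) = -160.

-160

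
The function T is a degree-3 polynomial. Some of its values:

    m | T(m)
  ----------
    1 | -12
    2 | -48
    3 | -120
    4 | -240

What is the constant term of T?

0

Write T(m) = am³ + bm² + cm + d; the 4 given values yield a linear system in the 4 coefficients.
Solving, T(m) = -2m³ - 6m² - 4m.
The constant term is T(0) = 0.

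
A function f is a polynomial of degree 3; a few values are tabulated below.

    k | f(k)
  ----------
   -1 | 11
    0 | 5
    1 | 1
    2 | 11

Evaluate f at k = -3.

Write f(k) = ak³ + bk² + ck + d; the 4 given values yield a linear system in the 4 coefficients.
Solving, f(k) = 2k³ + k² - 7k + 5.
Then f(-3) = -19.

-19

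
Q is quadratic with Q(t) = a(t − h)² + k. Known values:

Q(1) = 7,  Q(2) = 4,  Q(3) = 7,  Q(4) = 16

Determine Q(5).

31

First differences -3, 3, 9; second difference 6 = 2a, so a = 3.
Expanding, the t-coefficient is −2ah = -6h; matching it to the data gives h = 2, and then k = 4.
So Q(t) = 3(t − 2)² + 4.
Q(5) = 3·3² + 4 = 31.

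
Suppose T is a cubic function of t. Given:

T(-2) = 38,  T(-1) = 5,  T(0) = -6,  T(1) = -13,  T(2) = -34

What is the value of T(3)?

-87

Write T(t) = at³ + bt² + ct + d; the 5 given values yield a linear system in the 4 coefficients.
Solving, T(t) = -3t³ + 2t² - 6t - 6.
Then T(3) = -87.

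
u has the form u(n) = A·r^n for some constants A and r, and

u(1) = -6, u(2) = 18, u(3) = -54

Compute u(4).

Consecutive ratio: 18/(-6) = -3, and -54/18 = -3, so r = -3.
Then A·(-3)^1 = -6 gives A = 2, and u(n) = 2·(-3)^n.
u(4) = 2·(-3)^4 = 162.

162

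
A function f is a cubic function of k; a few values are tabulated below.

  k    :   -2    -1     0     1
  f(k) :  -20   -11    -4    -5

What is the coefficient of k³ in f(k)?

-1

Write f(k) = ak³ + bk² + ck + d; the 4 given values yield a linear system in the 4 coefficients.
Solving, f(k) = -k³ - 4k² + 4k - 4.
The coefficient of k³ is -1.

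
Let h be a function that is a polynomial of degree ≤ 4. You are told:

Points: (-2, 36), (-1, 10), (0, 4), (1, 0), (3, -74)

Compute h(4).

Write h(t) = at^4 + bt³ + ct² + dt + e; the 5 given values yield a linear system in the 5 coefficients.
Solving, the leading coefficient vanishes, and h(t) = -3t³ + t² - 2t + 4.
Then h(4) = -180.

-180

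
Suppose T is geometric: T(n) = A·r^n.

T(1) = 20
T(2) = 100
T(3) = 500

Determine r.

5

Consecutive ratio: 100/20 = 5, and 500/100 = 5, so r = 5.
Then A·5^1 = 20 gives A = 4, and T(n) = 4·5^n.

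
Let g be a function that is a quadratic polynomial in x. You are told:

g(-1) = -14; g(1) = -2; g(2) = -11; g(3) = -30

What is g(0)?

Write g(x) = ax² + bx + c; the 4 given values yield a linear system in the 3 coefficients.
Solving, g(x) = -5x² + 6x - 3.
Then g(0) = -3.

-3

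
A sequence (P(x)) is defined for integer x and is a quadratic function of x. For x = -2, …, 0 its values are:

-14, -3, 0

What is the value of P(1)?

Write P(x) = ax² + bx + c; the 3 given values yield a linear system in the 3 coefficients.
Solving, P(x) = -4x² - x.
Then P(1) = -5.

-5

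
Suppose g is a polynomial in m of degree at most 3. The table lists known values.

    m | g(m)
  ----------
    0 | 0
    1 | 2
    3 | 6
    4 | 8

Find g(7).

14

Write g(m) = am³ + bm² + cm + d; the 4 given values yield a linear system in the 4 coefficients.
Solving, the top 2 coefficients vanish, and g(m) = 2m.
Then g(7) = 14.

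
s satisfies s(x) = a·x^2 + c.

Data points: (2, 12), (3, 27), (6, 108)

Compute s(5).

From s(2) = 12 and s(3) = 27: 4a + c = 12 and 9a + c = 27.
Subtracting: 5a = 15, so a = 3; then c = 12 − 3·4 = 0.
So s(x) = 3x² + 0, and s(5) = 75.

75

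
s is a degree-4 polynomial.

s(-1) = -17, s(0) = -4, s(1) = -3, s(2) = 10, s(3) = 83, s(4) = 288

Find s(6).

First differences: 13, 1, 13, 73, 205. Second differences: -12, 12, 60, 132. Third differences: 24, 48, 72. Fourth differences: 24, 24.
Level-4 differences are constant, so s has degree 4.
Fitting a degree-4 polynomial gives s(t) = t^4 + 2t³ - 7t² + 5t - 4.
Then s(6) = 1502.

1502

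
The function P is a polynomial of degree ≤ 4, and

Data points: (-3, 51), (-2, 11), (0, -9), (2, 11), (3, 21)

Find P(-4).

119

Write P(m) = am^4 + bm³ + cm² + dm + e; the 5 given values yield a linear system in the 5 coefficients.
Solving, the leading coefficient vanishes, and P(m) = -m³ + 5m² + 4m - 9.
Then P(-4) = 119.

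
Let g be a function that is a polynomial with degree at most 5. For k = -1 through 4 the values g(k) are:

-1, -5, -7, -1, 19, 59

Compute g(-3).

Write g(k) = ak^5 + bk^4 + ck³ + dk² + ek + p; the 6 given values yield a linear system in the 6 coefficients.
Solving, the top 2 coefficients vanish, and g(k) = k³ + k² - 4k - 5.
Then g(-3) = -11.

-11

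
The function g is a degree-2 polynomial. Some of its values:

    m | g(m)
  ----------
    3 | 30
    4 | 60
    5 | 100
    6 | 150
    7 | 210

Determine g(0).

0

First differences: 30, 40, 50, 60. Second differences: 10, 10, 10.
Level-2 differences are constant, so g has degree 2.
Fitting a degree-2 polynomial gives g(m) = 5m² - 5m.
Then g(0) = 0.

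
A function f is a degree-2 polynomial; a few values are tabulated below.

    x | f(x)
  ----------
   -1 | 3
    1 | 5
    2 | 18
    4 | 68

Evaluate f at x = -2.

14

Write f(x) = ax² + bx + c; the 4 given values yield a linear system in the 3 coefficients.
Solving, f(x) = 4x² + x.
Then f(-2) = 14.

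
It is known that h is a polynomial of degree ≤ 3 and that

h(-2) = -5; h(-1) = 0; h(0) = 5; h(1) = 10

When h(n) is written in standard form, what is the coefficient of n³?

0

First differences: 5, 5, 5.
Level-1 differences are constant, so h has degree 1.
Fitting a degree-1 polynomial gives h(n) = 5n + 5.
The coefficient of n³ is 0.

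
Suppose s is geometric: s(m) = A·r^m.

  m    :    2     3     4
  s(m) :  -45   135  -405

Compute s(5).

Consecutive ratio: 135/(-45) = -3, and -405/135 = -3, so r = -3.
Then A·(-3)^2 = -45 gives A = -5, and s(m) = -5·(-3)^m.
s(5) = -5·(-3)^5 = 1215.

1215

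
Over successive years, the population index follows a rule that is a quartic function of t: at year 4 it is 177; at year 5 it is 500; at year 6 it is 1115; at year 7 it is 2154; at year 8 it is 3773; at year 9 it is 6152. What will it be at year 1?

Write the value at t as P(t).
First differences: 323, 615, 1039, 1619, 2379. Second differences: 292, 424, 580, 760. Third differences: 132, 156, 180. Fourth differences: 24, 24.
Level-4 differences are constant, so P has degree 4.
Fitting a degree-4 polynomial gives P(t) = t^4 - 5t² - t + 5.
Then P(1) = 0.

0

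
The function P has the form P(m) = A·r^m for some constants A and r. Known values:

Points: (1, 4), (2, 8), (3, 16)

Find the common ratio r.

2

Consecutive ratio: 8/4 = 2, and 16/8 = 2, so r = 2.
Then A·2^1 = 4 gives A = 2, and P(m) = 2·2^m.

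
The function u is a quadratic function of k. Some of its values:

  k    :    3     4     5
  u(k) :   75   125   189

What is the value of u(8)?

465

Write u(k) = ak² + bk + c; the 3 given values yield a linear system in the 3 coefficients.
Solving, u(k) = 7k² + k + 9.
Then u(8) = 465.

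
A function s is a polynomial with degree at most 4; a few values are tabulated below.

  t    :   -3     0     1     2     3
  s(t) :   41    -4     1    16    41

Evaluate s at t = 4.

Write s(t) = at^4 + bt³ + ct² + dt + e; the 5 given values yield a linear system in the 5 coefficients.
Solving, the top 2 coefficients vanish, and s(t) = 5t² - 4.
Then s(4) = 76.

76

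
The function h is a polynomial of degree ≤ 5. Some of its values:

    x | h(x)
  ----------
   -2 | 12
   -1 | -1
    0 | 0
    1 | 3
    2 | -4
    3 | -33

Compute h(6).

-372

First differences: -13, 1, 3, -7, -29. Second differences: 14, 2, -10, -22. Third differences: -12, -12, -12.
Level-3 differences are constant, so h has degree 3.
Fitting a degree-3 polynomial gives h(x) = -2x³ + x² + 4x.
Then h(6) = -372.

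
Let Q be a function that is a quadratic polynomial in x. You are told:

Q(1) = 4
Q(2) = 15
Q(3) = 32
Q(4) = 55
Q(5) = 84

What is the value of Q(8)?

First differences: 11, 17, 23, 29. Second differences: 6, 6, 6.
Level-2 differences are constant, so Q has degree 2.
Fitting a degree-2 polynomial gives Q(x) = 3x² + 2x - 1.
Then Q(8) = 207.

207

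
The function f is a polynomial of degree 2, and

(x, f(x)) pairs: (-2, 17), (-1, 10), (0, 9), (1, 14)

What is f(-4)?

First differences: -7, -1, 5. Second differences: 6, 6.
Level-2 differences are constant, so f has degree 2.
Fitting a degree-2 polynomial gives f(x) = 3x² + 2x + 9.
Then f(-4) = 49.

49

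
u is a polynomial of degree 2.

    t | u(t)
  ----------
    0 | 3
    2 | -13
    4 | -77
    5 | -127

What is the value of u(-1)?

Write u(t) = at² + bt + c; the 4 given values yield a linear system in the 3 coefficients.
Solving, u(t) = -6t² + 4t + 3.
Then u(-1) = -7.

-7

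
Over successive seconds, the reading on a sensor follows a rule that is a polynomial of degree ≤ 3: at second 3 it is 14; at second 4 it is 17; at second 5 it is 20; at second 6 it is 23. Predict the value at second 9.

Write the value at k as s(k).
First differences: 3, 3, 3.
Level-1 differences are constant, so s has degree 1.
Fitting a degree-1 polynomial gives s(k) = 3k + 5.
Then s(9) = 32.

32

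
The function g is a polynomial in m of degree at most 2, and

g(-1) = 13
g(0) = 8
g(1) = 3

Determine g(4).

First differences: -5, -5.
Level-1 differences are constant, so g has degree 1.
Fitting a degree-1 polynomial gives g(m) = -5m + 8.
Then g(4) = -12.

-12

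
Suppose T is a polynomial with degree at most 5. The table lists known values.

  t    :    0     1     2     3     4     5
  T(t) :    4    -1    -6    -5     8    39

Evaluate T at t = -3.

First differences: -5, -5, 1, 13, 31. Second differences: 0, 6, 12, 18. Third differences: 6, 6, 6.
Level-3 differences are constant, so T has degree 3.
Fitting a degree-3 polynomial gives T(t) = t³ - 3t² - 3t + 4.
Then T(-3) = -41.

-41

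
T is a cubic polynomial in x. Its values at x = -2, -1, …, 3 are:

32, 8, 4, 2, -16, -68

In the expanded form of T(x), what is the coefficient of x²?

1

First differences: -24, -4, -2, -18, -52. Second differences: 20, 2, -16, -34. Third differences: -18, -18, -18.
Level-3 differences are constant, so T has degree 3.
Fitting a degree-3 polynomial gives T(x) = -3x³ + x² + 4.
The coefficient of x² is 1.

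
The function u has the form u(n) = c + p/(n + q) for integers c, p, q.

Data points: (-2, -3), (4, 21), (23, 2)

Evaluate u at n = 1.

-9

(u(n) − c)(n + q) = p for each data point; the three points give a linear system in c and q, then p follows.
Solving: c = 1, q = -3, p = 20, so u(n) = 1 + 20/(n − 3).
Then u(1) = 1 + 20/(-2) = -9.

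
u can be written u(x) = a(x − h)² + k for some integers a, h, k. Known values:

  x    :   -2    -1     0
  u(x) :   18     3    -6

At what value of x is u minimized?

1

First differences -15, -9; second difference 6 = 2a, so a = 3.
Expanding, the x-coefficient is −2ah = -6h; matching it to the data gives h = 1, and then k = -9.
So u(x) = 3(x − 1)² − 9.
Hence h = 1.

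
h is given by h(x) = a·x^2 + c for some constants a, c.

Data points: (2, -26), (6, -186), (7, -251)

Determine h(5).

From h(2) = -26 and h(6) = -186: 4a + c = -26 and 36a + c = -186.
Subtracting: 32a = -160, so a = -5; then c = -26 − (-5)·4 = -6.
So h(x) = -5x² − 6, and h(5) = -131.

-131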